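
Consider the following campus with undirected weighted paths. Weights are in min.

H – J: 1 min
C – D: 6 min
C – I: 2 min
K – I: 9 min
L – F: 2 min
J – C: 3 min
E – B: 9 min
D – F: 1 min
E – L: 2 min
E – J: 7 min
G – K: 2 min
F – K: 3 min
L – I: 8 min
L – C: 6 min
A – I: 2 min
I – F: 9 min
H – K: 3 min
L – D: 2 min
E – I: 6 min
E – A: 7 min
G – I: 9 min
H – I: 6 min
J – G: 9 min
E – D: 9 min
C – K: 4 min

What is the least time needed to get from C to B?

Settle nodes by increasing distance from C:
C: 0
I: 2  (via C)
J: 3  (via C)
A: 4  (via I)
H: 4  (via J)
K: 4  (via C)
D: 6  (via C)
G: 6  (via K)
L: 6  (via C)
F: 7  (via K)
E: 8  (via I)
B: 17  (via E)
Shortest route: C–I–E–B = 17 min.

17 min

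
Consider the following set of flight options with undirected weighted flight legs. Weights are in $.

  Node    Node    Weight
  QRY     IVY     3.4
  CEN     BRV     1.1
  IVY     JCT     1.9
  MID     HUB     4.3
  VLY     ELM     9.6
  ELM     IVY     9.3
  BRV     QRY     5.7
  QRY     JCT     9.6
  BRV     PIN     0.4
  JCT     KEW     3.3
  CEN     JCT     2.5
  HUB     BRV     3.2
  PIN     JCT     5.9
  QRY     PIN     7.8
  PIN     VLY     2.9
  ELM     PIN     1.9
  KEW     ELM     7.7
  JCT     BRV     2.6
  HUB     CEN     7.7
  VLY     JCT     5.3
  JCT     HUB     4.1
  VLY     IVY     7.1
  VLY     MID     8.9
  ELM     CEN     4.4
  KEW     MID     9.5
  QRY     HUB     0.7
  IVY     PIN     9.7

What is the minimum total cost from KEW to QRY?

$8.1

Compare a few routes:
KEW - JCT - HUB - QRY: 3.3+4.1+0.7 = 8.1
KEW - JCT - IVY - QRY: 3.3+1.9+3.4 = 8.6
KEW - JCT - CEN - BRV - HUB - QRY: 3.3+2.5+1.1+3.2+0.7 = 10.8
KEW - JCT - BRV - HUB - QRY: 3.3+2.6+3.2+0.7 = 9.8
Cheapest is KEW - JCT - HUB - QRY at $8.1.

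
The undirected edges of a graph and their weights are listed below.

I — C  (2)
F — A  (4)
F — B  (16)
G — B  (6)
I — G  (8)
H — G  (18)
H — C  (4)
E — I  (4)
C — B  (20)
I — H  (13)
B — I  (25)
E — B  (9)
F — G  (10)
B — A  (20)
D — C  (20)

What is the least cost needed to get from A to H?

Candidate routes:
A–F–G–I–H: 4+10+8+13 = 35
A–F–G–H: 4+10+18 = 32
A–F–G–I–C–H: 4+10+8+2+4 = 28
Cheapest is A–F–G–I–C–H at 28.

28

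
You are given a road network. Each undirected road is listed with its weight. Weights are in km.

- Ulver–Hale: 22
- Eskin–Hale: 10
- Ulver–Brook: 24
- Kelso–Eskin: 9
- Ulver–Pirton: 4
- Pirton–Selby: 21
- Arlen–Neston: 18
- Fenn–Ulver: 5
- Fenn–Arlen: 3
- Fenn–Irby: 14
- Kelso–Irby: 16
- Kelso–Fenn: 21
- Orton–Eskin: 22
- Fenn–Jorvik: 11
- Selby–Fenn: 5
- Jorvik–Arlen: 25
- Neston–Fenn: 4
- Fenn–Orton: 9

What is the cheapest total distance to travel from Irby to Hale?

Compare a few routes:
Irby → Fenn → Ulver → Hale: 14+5+22 = 41
Irby → Kelso → Eskin → Hale: 16+9+10 = 35
The minimum is 35 km via Irby → Kelso → Eskin → Hale.

35 km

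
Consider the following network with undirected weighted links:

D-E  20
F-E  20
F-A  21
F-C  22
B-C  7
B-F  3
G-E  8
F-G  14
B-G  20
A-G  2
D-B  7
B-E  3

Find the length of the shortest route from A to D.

20

Shortest distances from A:
A: 0
G: 2  (via A)
E: 10  (via G)
B: 13  (via E)
F: 16  (via G)
C: 20  (via B)
D: 20  (via B)
Shortest route: A → G → E → B → D = 20.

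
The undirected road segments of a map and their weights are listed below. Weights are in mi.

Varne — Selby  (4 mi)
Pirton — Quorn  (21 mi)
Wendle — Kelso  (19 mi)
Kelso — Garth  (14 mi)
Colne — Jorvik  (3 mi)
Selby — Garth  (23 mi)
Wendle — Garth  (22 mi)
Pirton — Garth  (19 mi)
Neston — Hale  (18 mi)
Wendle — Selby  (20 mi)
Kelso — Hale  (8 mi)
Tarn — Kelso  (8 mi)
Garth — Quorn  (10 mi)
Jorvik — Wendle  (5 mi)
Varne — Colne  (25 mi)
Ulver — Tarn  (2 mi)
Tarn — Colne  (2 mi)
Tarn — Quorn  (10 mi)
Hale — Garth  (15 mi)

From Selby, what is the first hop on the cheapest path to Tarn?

Candidate routes:
Selby - Varne - Colne - Tarn: 4+25+2 = 31
Selby - Wendle - Jorvik - Colne - Tarn: 20+5+3+2 = 30
Selby - Garth - Kelso - Tarn: 23+14+8 = 45
Selby - Garth - Quorn - Tarn: 23+10+10 = 43
The minimum is 30 mi via Selby - Wendle - Jorvik - Colne - Tarn.
So from Selby the first move is to Wendle.

Wendle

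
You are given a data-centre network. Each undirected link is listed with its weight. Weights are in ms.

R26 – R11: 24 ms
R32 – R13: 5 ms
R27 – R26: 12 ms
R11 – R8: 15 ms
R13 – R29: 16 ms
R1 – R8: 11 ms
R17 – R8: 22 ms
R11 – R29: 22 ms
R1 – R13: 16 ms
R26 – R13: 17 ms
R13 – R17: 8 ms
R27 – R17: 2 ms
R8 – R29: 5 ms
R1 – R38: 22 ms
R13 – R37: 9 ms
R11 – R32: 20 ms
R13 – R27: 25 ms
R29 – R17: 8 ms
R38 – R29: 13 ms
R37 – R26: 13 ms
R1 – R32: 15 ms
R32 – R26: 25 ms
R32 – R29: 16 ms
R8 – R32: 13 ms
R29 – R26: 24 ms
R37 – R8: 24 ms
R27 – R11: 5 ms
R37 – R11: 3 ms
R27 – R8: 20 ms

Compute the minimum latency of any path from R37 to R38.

Compare a few routes:
R37 → R11 → R8 → R29 → R38: 3+15+5+13 = 36
R37 → R11 → R27 → R17 → R29 → R38: 3+5+2+8+13 = 31
Cheapest is R37 → R11 → R27 → R17 → R29 → R38 at 31 ms.

31 ms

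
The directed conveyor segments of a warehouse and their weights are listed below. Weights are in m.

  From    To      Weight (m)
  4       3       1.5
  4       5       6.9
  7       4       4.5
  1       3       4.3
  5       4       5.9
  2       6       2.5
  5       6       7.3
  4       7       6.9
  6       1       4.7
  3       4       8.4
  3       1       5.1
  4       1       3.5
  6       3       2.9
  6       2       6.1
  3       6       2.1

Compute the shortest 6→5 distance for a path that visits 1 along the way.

Shortest 6→1: 6 → 1 = 4.7
Best 1 to 5: 1 → 3 → 4 → 5 costing 19.6
Total via 1: 4.7 + 19.6 = 24.3 m.

24.3 m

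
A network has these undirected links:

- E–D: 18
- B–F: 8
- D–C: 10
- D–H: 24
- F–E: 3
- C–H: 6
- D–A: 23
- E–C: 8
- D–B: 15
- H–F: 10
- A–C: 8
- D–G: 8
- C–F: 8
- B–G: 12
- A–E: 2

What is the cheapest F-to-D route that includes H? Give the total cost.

26

Shortest F→H: F → H = 10
Shortest H→D: H → C → D = 16
Total via H: 10 + 16 = 26.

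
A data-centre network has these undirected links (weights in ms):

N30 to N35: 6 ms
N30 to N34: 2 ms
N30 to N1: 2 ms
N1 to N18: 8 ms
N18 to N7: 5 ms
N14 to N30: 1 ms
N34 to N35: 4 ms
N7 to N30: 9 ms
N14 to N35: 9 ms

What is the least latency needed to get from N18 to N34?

12 ms

Settle nodes by increasing distance from N18:
N18: 0
N7: 5  (via N18)
N1: 8  (via N18)
N30: 10  (via N1)
N14: 11  (via N30)
N34: 12  (via N30)
Shortest route: N18–N1–N30–N34 = 12 ms.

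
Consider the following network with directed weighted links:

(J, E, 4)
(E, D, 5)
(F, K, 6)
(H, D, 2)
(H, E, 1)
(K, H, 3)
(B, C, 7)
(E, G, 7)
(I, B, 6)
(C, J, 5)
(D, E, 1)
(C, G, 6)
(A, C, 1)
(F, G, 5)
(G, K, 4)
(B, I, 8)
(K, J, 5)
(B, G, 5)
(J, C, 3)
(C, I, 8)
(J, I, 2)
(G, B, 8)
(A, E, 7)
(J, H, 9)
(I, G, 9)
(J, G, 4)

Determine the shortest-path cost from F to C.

Settle nodes by increasing distance from F:
F: 0
G: 5  (via F)
K: 6  (via F)
H: 9  (via K)
E: 10  (via H)
D: 11  (via H)
J: 11  (via K)
B: 13  (via G)
I: 13  (via J)
C: 14  (via J)
Shortest route: F–K–J–C = 14.

14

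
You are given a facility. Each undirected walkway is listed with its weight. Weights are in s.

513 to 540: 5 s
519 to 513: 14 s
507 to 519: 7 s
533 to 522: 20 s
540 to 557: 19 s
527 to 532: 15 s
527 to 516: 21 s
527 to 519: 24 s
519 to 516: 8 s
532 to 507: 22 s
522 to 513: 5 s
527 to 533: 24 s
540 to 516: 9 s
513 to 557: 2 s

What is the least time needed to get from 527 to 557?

37 s

Shortest distances from 527:
527: 0
532: 15  (via 527)
516: 21  (via 527)
519: 24  (via 527)
533: 24  (via 527)
540: 30  (via 516)
507: 31  (via 519)
513: 35  (via 540)
557: 37  (via 513)
Shortest route: 527 → 516 → 540 → 513 → 557 = 37 s.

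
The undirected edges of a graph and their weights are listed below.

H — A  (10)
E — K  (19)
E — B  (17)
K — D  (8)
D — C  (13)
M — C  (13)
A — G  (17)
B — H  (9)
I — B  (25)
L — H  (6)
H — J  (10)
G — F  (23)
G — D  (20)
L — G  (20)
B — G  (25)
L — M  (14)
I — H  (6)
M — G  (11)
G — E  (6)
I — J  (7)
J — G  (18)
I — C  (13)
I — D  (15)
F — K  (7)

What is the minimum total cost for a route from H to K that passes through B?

45

Shortest H→B: H → B = 9
Best B to K: B → E → K costing 36
Total via B: 9 + 36 = 45.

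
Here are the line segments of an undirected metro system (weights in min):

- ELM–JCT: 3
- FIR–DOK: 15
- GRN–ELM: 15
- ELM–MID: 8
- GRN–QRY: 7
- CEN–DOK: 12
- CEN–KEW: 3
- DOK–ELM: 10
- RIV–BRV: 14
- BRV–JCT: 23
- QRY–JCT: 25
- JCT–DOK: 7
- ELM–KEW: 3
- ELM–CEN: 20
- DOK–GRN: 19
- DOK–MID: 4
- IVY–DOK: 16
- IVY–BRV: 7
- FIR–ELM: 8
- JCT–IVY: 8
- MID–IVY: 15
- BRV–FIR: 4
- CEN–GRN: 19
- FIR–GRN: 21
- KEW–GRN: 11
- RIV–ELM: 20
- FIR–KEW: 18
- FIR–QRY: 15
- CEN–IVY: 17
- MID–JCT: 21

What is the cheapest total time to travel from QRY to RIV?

33 min

Running Dijkstra from QRY:
QRY: 0
GRN: 7  (via QRY)
FIR: 15  (via QRY)
KEW: 18  (via GRN)
BRV: 19  (via FIR)
ELM: 21  (via KEW)
CEN: 21  (via KEW)
JCT: 24  (via ELM)
IVY: 26  (via BRV)
DOK: 26  (via GRN)
MID: 29  (via ELM)
RIV: 33  (via BRV)
Shortest route: QRY–FIR–BRV–RIV = 33 min.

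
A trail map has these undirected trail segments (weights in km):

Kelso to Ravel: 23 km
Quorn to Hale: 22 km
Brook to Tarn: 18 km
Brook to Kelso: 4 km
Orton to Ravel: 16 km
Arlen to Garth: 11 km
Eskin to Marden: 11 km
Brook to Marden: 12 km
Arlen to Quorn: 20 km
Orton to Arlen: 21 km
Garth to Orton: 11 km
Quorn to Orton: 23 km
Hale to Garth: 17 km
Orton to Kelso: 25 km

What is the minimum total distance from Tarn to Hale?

75 km

Candidate routes:
Tarn - Brook - Kelso - Orton - Garth - Hale: 18+4+25+11+17 = 75
Tarn - Brook - Kelso - Ravel - Orton - Garth - Hale: 18+4+23+16+11+17 = 89
Cheapest is Tarn - Brook - Kelso - Orton - Garth - Hale at 75 km.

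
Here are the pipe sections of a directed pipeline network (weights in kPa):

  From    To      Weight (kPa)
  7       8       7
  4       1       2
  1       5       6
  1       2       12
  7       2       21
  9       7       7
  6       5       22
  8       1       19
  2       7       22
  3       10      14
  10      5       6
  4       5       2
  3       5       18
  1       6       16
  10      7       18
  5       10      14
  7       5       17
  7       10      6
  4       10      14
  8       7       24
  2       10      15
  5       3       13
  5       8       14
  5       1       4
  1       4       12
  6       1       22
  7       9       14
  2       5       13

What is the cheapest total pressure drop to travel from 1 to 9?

48 kPa

Running Dijkstra from 1:
1: 0
5: 6  (via 1)
2: 12  (via 1)
4: 12  (via 1)
6: 16  (via 1)
3: 19  (via 5)
8: 20  (via 5)
10: 20  (via 5)
7: 34  (via 2)
9: 48  (via 7)
Shortest route: 1 → 2 → 7 → 9 = 48 kPa.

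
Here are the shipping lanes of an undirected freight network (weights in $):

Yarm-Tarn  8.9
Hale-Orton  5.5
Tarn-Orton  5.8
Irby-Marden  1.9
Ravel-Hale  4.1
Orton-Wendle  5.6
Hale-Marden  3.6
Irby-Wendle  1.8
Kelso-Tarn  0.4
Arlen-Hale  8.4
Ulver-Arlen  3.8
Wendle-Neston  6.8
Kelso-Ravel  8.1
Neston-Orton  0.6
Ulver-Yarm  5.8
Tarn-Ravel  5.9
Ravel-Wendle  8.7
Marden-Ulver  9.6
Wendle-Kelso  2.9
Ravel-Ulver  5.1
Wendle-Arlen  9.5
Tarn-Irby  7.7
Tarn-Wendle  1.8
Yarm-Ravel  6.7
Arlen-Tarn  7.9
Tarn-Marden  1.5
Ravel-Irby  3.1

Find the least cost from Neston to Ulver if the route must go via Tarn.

Shortest Neston→Tarn: Neston–Orton–Tarn = 6.4
Best Tarn to Ulver: Tarn–Ravel–Ulver costing 11
Total via Tarn: 6.4 + 11 = $17.4.

$17.4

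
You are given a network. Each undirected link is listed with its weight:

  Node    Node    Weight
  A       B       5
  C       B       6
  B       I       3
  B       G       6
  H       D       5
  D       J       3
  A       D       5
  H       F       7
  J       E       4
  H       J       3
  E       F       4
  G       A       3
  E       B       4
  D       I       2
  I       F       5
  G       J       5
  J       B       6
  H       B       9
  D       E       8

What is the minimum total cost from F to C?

Shortest distances from F:
F: 0
E: 4  (via F)
I: 5  (via F)
D: 7  (via I)
H: 7  (via F)
B: 8  (via E)
J: 8  (via E)
A: 12  (via D)
G: 13  (via J)
C: 14  (via B)
Shortest route: F–E–B–C = 14.

14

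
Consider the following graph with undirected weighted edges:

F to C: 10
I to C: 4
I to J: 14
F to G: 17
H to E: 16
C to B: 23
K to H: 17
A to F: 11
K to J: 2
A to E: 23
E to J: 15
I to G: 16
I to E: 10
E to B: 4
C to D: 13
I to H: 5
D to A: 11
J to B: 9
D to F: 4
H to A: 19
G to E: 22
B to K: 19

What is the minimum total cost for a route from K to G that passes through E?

Shortest K→E: K–J–B–E = 15
Shortest E→G: E–G = 22
Total via E: 15 + 22 = 37.

37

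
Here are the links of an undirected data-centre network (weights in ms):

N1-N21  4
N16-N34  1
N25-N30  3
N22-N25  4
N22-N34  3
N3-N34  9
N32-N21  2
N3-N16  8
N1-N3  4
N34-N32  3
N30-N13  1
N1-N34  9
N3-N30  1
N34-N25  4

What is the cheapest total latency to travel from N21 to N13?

Shortest distances from N21:
N21: 0
N32: 2  (via N21)
N1: 4  (via N21)
N34: 5  (via N32)
N16: 6  (via N34)
N22: 8  (via N34)
N3: 8  (via N1)
N30: 9  (via N3)
N25: 9  (via N34)
N13: 10  (via N30)
Shortest route: N21–N1–N3–N30–N13 = 10 ms.

10 ms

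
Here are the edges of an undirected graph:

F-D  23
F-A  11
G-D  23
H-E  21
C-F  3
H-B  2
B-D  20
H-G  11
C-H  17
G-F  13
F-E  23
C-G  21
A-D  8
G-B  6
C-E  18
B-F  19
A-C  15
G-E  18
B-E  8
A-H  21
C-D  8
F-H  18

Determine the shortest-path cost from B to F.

Enumerating some paths:
B - F: 19 = 19
B - H - F: 2+18 = 20
Cheapest is B - F at 19.

19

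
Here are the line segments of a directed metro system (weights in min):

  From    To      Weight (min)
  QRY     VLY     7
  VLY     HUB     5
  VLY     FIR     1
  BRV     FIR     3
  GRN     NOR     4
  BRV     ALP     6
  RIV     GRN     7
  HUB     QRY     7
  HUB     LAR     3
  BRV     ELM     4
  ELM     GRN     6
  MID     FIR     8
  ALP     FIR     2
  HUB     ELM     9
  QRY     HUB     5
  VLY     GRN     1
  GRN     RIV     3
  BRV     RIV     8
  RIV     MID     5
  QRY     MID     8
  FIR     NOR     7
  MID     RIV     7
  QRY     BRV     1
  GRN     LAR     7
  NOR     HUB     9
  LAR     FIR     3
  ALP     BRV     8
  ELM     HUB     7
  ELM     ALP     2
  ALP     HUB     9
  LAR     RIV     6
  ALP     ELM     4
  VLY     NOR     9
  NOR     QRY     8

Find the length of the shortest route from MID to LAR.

Compare a few routes:
MID - FIR - NOR - HUB - LAR: 8+7+9+3 = 27
MID - RIV - GRN - NOR - HUB - LAR: 7+7+4+9+3 = 30
MID - RIV - GRN - LAR: 7+7+7 = 21
The minimum is 21 min via MID - RIV - GRN - LAR.

21 min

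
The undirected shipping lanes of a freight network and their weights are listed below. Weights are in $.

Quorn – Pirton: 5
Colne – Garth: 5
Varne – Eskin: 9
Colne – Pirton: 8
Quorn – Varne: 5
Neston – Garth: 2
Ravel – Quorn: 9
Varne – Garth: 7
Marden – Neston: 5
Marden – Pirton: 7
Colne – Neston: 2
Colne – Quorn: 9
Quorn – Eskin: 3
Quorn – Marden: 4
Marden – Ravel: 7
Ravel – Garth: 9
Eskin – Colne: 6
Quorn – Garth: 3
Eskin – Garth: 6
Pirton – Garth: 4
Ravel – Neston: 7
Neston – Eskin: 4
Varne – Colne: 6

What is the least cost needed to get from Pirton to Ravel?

Running Dijkstra from Pirton:
Pirton: 0
Garth: 4  (via Pirton)
Quorn: 5  (via Pirton)
Neston: 6  (via Garth)
Marden: 7  (via Pirton)
Eskin: 8  (via Quorn)
Colne: 8  (via Pirton)
Varne: 10  (via Quorn)
Ravel: 13  (via Garth)
Shortest route: Pirton → Garth → Ravel = $13.

$13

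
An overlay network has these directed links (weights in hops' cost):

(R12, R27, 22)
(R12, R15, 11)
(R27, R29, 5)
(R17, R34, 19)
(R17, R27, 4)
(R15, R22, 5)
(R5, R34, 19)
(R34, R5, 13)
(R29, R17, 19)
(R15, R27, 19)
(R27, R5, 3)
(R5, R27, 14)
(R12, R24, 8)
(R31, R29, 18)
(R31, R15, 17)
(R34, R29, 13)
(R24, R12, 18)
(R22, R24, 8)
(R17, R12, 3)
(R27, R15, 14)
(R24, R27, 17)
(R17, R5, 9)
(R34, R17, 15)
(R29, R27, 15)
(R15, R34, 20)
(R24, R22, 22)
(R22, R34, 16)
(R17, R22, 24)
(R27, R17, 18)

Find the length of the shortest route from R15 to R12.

31 hops' cost

Enumerating some paths:
R15 → R27 → R17 → R12: 19+18+3 = 40
R15 → R22 → R24 → R12: 5+8+18 = 31
R15 → R34 → R17 → R12: 20+15+3 = 38
R15 → R22 → R34 → R17 → R12: 5+16+15+3 = 39
The minimum is 31 hops' cost via R15 → R22 → R24 → R12.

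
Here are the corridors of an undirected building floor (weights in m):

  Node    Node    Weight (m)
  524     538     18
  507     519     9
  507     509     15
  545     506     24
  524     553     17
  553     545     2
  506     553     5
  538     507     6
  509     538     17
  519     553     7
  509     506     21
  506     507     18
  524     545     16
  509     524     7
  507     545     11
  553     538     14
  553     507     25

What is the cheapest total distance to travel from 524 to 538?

Shortest distances from 524:
524: 0
509: 7  (via 524)
545: 16  (via 524)
553: 17  (via 524)
538: 18  (via 524)
Shortest route: 524–538 = 18 m.

18 m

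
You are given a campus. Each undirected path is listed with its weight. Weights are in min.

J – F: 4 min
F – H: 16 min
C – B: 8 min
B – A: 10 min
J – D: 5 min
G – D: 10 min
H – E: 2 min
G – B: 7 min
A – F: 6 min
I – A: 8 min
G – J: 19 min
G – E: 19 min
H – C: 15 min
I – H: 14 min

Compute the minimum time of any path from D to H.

25 min

Shortest distances from D:
D: 0
J: 5  (via D)
F: 9  (via J)
G: 10  (via D)
A: 15  (via F)
B: 17  (via G)
I: 23  (via A)
C: 25  (via B)
H: 25  (via F)
Shortest route: D → J → F → H = 25 min.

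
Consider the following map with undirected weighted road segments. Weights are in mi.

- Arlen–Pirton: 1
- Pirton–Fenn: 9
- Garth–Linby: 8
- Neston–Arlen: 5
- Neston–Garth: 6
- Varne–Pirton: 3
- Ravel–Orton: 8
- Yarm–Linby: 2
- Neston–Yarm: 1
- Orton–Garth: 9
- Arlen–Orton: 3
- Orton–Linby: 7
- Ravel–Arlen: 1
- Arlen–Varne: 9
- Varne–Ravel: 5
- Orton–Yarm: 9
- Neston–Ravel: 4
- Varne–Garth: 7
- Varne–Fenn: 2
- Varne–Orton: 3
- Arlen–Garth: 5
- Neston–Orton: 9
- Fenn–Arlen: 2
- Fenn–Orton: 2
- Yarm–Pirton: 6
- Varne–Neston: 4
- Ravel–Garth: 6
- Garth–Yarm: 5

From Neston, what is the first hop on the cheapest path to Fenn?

Compare a few routes:
Neston - Varne - Fenn: 4+2 = 6
Neston - Arlen - Fenn: 5+2 = 7
Cheapest is Neston - Varne - Fenn at 6 mi.
So from Neston the first move is to Varne.

Varne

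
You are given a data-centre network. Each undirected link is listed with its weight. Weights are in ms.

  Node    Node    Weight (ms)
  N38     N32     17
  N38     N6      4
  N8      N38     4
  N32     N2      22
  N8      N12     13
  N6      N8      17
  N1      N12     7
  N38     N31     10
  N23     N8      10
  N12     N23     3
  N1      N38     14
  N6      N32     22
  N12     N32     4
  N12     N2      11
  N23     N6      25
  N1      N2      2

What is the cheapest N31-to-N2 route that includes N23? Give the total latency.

Shortest N31→N23: N31–N38–N8–N23 = 24
Shortest N23→N2: N23–N12–N1–N2 = 12
Total via N23: 24 + 12 = 36 ms.

36 ms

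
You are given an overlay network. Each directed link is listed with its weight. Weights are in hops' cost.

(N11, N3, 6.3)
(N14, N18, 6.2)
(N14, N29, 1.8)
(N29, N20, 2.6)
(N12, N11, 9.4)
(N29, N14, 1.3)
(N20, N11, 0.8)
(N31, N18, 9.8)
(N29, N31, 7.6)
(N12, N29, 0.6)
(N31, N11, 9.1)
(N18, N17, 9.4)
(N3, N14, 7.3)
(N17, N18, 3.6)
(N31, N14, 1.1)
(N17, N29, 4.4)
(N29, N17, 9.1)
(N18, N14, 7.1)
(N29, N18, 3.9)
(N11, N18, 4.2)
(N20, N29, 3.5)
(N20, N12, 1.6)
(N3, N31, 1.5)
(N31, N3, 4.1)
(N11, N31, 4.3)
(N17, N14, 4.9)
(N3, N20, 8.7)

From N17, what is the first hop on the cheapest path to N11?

N29

Enumerating some paths:
N17–N14–N29–N20–N11: 4.9+1.8+2.6+0.8 = 10.1
N17–N29–N20–N11: 4.4+2.6+0.8 = 7.8
The minimum is 7.8 hops' cost via N17–N29–N20–N11.
So from N17 the first move is to N29.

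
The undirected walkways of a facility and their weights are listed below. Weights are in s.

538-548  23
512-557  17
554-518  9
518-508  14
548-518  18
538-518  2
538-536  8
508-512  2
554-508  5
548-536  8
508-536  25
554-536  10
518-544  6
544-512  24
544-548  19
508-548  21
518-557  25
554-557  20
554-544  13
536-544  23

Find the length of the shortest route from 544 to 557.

31 s

Settle nodes by increasing distance from 544:
544: 0
518: 6  (via 544)
538: 8  (via 518)
554: 13  (via 544)
536: 16  (via 538)
508: 18  (via 554)
548: 19  (via 544)
512: 20  (via 508)
557: 31  (via 518)
Shortest route: 544 → 518 → 557 = 31 s.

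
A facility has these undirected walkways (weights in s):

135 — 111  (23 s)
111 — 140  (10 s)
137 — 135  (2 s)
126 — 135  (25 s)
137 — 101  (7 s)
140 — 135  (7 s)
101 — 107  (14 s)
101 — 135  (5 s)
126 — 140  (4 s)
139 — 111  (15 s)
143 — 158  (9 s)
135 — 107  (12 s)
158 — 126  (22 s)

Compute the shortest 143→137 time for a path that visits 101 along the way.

Shortest 143→101: 143–158–126–140–135–101 = 47
Best 101 to 137: 101–137 costing 7
Total via 101: 47 + 7 = 54 s.

54 s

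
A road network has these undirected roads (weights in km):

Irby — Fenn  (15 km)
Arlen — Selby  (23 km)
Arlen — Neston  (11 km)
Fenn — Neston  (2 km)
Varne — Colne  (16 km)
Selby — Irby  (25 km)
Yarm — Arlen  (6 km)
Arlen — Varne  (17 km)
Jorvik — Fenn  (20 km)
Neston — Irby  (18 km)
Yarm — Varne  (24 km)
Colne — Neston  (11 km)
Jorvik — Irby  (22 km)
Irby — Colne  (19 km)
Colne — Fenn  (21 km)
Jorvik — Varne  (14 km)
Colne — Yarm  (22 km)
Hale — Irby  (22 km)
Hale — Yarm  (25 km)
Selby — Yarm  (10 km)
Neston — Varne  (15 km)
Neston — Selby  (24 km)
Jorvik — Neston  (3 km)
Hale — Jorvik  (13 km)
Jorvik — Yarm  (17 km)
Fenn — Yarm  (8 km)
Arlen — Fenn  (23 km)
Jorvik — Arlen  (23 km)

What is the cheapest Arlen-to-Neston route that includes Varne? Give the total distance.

Shortest Arlen→Varne: Arlen–Varne = 17
Shortest Varne→Neston: Varne–Neston = 15
Total via Varne: 17 + 15 = 32 km.

32 km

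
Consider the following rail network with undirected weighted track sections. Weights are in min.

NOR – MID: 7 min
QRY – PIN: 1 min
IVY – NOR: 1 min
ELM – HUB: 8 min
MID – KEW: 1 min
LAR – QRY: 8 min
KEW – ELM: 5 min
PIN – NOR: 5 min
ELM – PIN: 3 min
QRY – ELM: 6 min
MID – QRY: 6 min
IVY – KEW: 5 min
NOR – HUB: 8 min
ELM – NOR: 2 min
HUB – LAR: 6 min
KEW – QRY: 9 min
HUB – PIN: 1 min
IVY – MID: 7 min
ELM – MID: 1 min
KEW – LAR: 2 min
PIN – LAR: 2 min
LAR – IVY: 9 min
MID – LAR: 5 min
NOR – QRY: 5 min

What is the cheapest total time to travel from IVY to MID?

4 min

Shortest distances from IVY:
IVY: 0
NOR: 1  (via IVY)
ELM: 3  (via NOR)
MID: 4  (via ELM)
Shortest route: IVY → NOR → ELM → MID = 4 min.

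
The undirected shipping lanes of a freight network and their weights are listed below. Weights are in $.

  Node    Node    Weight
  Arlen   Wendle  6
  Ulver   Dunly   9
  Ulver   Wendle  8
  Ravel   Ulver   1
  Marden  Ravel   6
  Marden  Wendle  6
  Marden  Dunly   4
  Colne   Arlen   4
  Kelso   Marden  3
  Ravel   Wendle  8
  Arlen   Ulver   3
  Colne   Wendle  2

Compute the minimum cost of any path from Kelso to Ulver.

Compare a few routes:
Kelso → Marden → Dunly → Ulver: 3+4+9 = 16
Kelso → Marden → Wendle → Ulver: 3+6+8 = 17
Kelso → Marden → Ravel → Ulver: 3+6+1 = 10
The minimum is $10 via Kelso → Marden → Ravel → Ulver.

$10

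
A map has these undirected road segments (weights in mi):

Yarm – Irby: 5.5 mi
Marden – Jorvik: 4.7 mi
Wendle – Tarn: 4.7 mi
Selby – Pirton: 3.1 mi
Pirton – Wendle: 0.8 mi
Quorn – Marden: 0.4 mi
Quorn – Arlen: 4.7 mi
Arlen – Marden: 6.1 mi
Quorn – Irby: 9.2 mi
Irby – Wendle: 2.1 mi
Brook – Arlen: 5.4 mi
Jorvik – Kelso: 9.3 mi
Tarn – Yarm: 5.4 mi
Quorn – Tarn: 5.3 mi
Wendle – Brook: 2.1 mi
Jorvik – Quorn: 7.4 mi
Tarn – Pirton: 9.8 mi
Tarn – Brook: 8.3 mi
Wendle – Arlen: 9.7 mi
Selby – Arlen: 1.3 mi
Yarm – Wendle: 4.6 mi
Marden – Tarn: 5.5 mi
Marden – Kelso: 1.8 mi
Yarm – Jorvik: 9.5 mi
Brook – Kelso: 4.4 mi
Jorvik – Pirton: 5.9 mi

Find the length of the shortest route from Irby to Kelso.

8.6 mi

Shortest distances from Irby:
Irby: 0
Wendle: 2.1  (via Irby)
Pirton: 2.9  (via Wendle)
Brook: 4.2  (via Wendle)
Yarm: 5.5  (via Irby)
Selby: 6  (via Pirton)
Tarn: 6.8  (via Wendle)
Arlen: 7.3  (via Selby)
Kelso: 8.6  (via Brook)
Shortest route: Irby → Wendle → Brook → Kelso = 8.6 mi.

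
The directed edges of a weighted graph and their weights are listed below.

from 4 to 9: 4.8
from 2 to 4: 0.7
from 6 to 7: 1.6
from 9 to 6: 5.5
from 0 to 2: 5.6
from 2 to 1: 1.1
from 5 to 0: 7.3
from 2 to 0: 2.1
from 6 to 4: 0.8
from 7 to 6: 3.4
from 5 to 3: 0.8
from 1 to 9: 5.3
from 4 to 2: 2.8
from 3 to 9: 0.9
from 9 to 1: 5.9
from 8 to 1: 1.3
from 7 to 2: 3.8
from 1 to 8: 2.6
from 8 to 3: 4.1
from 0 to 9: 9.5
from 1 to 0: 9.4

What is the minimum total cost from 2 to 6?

11

Candidate routes:
2–1–8–3–9–6: 1.1+2.6+4.1+0.9+5.5 = 14.2
2–4–9–6: 0.7+4.8+5.5 = 11
2–1–9–6: 1.1+5.3+5.5 = 11.9
Cheapest is 2–4–9–6 at 11.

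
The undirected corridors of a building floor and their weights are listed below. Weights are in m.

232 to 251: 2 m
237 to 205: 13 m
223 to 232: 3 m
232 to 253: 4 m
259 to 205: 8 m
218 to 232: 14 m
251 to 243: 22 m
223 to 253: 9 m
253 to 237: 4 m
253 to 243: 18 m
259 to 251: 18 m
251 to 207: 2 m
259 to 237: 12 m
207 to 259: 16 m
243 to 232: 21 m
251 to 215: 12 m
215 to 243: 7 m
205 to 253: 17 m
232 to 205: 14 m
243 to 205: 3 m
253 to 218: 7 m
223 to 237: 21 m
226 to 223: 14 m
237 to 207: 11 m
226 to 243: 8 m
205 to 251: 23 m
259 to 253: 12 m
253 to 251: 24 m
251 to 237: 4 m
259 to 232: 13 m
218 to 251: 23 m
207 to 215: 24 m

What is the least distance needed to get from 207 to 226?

Shortest distances from 207:
207: 0
251: 2  (via 207)
232: 4  (via 251)
237: 6  (via 251)
223: 7  (via 232)
253: 8  (via 232)
215: 14  (via 251)
218: 15  (via 253)
259: 16  (via 207)
205: 18  (via 232)
243: 21  (via 215)
226: 21  (via 223)
Shortest route: 207 → 251 → 232 → 223 → 226 = 21 m.

21 m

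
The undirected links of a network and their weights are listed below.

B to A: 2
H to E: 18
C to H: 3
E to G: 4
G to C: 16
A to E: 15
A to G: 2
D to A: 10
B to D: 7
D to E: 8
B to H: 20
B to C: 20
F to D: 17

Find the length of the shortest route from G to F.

Enumerating some paths:
G - A - B - D - F: 2+2+7+17 = 28
G - E - D - F: 4+8+17 = 29
Cheapest is G - A - B - D - F at 28.

28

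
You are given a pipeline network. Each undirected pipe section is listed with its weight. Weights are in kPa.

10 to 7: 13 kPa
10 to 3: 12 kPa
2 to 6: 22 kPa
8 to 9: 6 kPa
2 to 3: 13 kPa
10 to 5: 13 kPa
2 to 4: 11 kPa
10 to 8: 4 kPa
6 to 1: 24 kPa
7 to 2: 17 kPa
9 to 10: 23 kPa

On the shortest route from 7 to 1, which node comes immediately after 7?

2

Candidate routes:
7 → 10 → 3 → 2 → 6 → 1: 13+12+13+22+24 = 84
7 → 2 → 6 → 1: 17+22+24 = 63
Cheapest is 7 → 2 → 6 → 1 at 63 kPa.
So from 7 the first move is to 2.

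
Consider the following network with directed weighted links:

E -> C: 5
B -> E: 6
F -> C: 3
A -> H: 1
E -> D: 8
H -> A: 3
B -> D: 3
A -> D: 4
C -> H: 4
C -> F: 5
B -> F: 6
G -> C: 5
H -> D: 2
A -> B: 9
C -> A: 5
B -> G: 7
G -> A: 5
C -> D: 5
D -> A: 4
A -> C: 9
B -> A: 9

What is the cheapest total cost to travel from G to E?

Shortest distances from G:
G: 0
A: 5  (via G)
C: 5  (via G)
H: 6  (via A)
D: 8  (via H)
F: 10  (via C)
B: 14  (via A)
E: 20  (via B)
Shortest route: G–A–B–E = 20.

20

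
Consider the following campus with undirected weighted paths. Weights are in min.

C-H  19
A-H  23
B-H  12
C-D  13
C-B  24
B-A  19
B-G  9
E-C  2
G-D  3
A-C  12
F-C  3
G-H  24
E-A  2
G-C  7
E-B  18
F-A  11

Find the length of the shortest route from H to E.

Running Dijkstra from H:
H: 0
B: 12  (via H)
C: 19  (via H)
E: 21  (via C)
Shortest route: H → C → E = 21 min.

21 min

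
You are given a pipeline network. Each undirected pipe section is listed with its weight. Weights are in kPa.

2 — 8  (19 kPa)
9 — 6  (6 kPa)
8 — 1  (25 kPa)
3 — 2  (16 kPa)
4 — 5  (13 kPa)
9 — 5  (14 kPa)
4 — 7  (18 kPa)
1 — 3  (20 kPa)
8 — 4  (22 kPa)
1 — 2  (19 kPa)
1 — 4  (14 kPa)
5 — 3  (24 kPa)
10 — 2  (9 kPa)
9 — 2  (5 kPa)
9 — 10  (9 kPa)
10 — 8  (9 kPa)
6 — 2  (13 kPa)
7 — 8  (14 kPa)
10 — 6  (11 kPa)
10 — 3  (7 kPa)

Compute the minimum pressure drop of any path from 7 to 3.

Settle nodes by increasing distance from 7:
7: 0
8: 14  (via 7)
4: 18  (via 7)
10: 23  (via 8)
3: 30  (via 10)
Shortest route: 7 → 8 → 10 → 3 = 30 kPa.

30 kPa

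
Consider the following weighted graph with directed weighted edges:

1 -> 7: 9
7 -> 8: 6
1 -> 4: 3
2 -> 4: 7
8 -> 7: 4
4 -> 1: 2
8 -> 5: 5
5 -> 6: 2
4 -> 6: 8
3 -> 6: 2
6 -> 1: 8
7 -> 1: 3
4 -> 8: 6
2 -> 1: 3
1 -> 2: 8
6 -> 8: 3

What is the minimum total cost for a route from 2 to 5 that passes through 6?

22

Shortest 2→6: 2–1–4–6 = 14
Best 6 to 5: 6–8–5 costing 8
Total via 6: 14 + 8 = 22.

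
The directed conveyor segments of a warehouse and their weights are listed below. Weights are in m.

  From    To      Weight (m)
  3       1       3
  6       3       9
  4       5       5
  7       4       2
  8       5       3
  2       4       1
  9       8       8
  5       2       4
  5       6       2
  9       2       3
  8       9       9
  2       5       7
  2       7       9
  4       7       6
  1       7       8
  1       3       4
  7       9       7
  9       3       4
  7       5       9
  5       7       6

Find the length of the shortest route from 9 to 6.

11 m

Shortest distances from 9:
9: 0
2: 3  (via 9)
3: 4  (via 9)
4: 4  (via 2)
1: 7  (via 3)
8: 8  (via 9)
5: 9  (via 4)
7: 10  (via 4)
6: 11  (via 5)
Shortest route: 9–2–4–5–6 = 11 m.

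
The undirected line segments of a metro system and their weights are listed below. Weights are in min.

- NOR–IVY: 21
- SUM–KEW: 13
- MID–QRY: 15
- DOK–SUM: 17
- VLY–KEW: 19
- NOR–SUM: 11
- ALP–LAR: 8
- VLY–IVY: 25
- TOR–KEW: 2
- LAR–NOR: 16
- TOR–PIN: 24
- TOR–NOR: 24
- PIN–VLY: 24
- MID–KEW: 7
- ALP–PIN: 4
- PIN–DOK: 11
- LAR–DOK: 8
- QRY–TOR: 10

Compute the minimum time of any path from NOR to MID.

31 min

Running Dijkstra from NOR:
NOR: 0
SUM: 11  (via NOR)
LAR: 16  (via NOR)
IVY: 21  (via NOR)
DOK: 24  (via LAR)
ALP: 24  (via LAR)
KEW: 24  (via SUM)
TOR: 24  (via NOR)
PIN: 28  (via ALP)
MID: 31  (via KEW)
Shortest route: NOR–SUM–KEW–MID = 31 min.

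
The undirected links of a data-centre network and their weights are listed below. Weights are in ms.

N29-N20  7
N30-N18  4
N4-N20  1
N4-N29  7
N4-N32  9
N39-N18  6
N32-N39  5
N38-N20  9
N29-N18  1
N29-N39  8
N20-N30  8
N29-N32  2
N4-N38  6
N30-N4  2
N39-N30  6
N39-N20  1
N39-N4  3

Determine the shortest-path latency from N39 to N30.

4 ms

Enumerating some paths:
N39 - N4 - N30: 3+2 = 5
N39 - N20 - N4 - N30: 1+1+2 = 4
The minimum is 4 ms via N39 - N20 - N4 - N30.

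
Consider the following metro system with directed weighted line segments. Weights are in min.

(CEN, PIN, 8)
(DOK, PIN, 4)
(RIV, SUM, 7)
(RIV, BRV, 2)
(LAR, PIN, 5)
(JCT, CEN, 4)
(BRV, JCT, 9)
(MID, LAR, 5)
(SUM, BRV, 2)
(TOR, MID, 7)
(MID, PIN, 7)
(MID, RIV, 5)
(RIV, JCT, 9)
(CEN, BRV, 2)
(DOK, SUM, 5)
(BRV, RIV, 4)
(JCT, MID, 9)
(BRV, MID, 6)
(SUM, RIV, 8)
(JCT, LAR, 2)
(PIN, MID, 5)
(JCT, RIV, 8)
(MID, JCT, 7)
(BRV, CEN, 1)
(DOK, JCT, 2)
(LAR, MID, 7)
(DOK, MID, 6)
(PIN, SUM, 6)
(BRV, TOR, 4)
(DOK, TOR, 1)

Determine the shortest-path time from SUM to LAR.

Candidate routes:
SUM - BRV - MID - LAR: 2+6+5 = 13
SUM - BRV - RIV - JCT - LAR: 2+4+9+2 = 17
SUM - BRV - MID - JCT - LAR: 2+6+7+2 = 17
Cheapest is SUM - BRV - MID - LAR at 13 min.

13 min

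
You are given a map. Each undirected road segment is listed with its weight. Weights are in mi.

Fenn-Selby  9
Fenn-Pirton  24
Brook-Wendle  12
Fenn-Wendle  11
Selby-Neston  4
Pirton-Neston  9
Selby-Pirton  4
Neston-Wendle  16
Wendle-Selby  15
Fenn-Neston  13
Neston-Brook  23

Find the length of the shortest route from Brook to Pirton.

31 mi

Enumerating some paths:
Brook → Wendle → Fenn → Selby → Pirton: 12+11+9+4 = 36
Brook → Wendle → Selby → Pirton: 12+15+4 = 31
Brook → Neston → Pirton: 23+9 = 32
The minimum is 31 mi via Brook → Wendle → Selby → Pirton.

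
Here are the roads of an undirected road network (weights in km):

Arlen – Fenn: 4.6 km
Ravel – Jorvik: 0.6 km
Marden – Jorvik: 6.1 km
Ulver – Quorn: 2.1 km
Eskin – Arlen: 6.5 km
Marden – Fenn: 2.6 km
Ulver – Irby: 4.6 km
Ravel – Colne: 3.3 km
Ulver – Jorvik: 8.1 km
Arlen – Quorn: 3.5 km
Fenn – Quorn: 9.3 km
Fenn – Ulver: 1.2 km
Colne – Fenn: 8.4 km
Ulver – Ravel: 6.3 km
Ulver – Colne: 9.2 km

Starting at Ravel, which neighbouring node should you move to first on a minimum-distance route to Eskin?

Compare a few routes:
Ravel - Ulver - Fenn - Arlen - Eskin: 6.3+1.2+4.6+6.5 = 18.6
Ravel - Ulver - Quorn - Arlen - Eskin: 6.3+2.1+3.5+6.5 = 18.4
The minimum is 18.4 km via Ravel - Ulver - Quorn - Arlen - Eskin.
So from Ravel the first move is to Ulver.

Ulver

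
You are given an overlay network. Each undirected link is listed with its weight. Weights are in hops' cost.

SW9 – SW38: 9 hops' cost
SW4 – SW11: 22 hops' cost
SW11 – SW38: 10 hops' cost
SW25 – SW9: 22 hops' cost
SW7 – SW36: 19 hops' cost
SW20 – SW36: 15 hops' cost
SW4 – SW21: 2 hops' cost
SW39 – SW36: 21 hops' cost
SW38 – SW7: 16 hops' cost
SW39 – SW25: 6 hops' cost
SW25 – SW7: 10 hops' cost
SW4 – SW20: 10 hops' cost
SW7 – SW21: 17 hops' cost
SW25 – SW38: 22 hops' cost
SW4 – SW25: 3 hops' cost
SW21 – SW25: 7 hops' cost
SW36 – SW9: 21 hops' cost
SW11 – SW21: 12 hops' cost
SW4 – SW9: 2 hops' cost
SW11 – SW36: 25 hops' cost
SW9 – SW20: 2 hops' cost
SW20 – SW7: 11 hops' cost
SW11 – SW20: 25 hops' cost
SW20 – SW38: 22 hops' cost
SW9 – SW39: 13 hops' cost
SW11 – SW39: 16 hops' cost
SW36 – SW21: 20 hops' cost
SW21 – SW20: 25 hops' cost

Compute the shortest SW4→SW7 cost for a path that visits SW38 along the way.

27 hops' cost

Shortest SW4→SW38: SW4–SW9–SW38 = 11
Shortest SW38→SW7: SW38–SW7 = 16
Total via SW38: 11 + 16 = 27 hops' cost.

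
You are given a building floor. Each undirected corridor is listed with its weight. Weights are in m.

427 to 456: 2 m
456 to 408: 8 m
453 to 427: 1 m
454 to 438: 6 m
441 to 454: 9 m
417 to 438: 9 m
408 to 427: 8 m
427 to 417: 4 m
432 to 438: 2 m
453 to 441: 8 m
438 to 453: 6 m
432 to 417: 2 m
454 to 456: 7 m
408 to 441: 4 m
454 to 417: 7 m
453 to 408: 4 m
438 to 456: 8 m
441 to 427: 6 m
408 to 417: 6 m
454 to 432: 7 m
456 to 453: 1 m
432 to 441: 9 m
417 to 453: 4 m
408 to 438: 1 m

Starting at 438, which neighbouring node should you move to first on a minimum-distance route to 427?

Compare a few routes:
438 - 408 - 453 - 456 - 427: 1+4+1+2 = 8
438 - 453 - 427: 6+1 = 7
438 - 408 - 453 - 427: 1+4+1 = 6
438 - 432 - 417 - 427: 2+2+4 = 8
The minimum is 6 m via 438 - 408 - 453 - 427.
So from 438 the first move is to 408.

408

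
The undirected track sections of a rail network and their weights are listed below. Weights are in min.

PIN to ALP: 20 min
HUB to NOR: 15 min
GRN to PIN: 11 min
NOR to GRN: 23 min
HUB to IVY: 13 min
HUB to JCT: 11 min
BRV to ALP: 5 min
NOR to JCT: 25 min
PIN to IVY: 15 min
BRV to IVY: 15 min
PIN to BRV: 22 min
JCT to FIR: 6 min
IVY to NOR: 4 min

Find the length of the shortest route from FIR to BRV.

45 min

Running Dijkstra from FIR:
FIR: 0
JCT: 6  (via FIR)
HUB: 17  (via JCT)
IVY: 30  (via HUB)
NOR: 31  (via JCT)
PIN: 45  (via IVY)
BRV: 45  (via IVY)
Shortest route: FIR → JCT → HUB → IVY → BRV = 45 min.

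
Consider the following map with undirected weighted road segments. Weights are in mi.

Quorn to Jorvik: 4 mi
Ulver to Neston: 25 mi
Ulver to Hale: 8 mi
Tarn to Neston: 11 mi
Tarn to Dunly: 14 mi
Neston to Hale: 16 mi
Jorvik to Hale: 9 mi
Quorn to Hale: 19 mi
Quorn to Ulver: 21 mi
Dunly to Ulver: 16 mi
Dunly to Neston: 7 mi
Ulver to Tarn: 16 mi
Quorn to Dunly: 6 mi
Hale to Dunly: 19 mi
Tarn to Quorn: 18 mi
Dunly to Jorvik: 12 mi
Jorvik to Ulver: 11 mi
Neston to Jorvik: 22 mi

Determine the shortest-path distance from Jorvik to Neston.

17 mi

Compare a few routes:
Jorvik → Quorn → Dunly → Neston: 4+6+7 = 17
Jorvik → Dunly → Neston: 12+7 = 19
Cheapest is Jorvik → Quorn → Dunly → Neston at 17 mi.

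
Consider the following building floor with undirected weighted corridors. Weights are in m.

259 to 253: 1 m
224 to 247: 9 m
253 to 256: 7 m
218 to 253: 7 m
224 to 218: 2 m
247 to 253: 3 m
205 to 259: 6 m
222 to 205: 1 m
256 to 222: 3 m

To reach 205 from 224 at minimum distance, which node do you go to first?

Candidate routes:
224 → 218 → 253 → 259 → 205: 2+7+1+6 = 16
224 → 247 → 253 → 259 → 205: 9+3+1+6 = 19
224 → 218 → 253 → 256 → 222 → 205: 2+7+7+3+1 = 20
Cheapest is 224 → 218 → 253 → 259 → 205 at 16 m.
So from 224 the first move is to 218.

218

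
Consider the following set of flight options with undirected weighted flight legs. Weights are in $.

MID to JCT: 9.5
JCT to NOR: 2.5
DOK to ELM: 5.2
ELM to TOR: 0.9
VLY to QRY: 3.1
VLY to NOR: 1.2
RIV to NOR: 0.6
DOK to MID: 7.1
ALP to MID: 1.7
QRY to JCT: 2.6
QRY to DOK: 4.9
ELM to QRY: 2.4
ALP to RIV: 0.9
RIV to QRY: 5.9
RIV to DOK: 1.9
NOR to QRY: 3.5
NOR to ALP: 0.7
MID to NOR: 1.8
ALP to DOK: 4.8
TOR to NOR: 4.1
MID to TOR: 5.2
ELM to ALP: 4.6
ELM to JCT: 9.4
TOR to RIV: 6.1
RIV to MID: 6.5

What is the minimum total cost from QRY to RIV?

$4.1

Shortest distances from QRY:
QRY: 0
ELM: 2.4  (via QRY)
JCT: 2.6  (via QRY)
VLY: 3.1  (via QRY)
TOR: 3.3  (via ELM)
NOR: 3.5  (via QRY)
RIV: 4.1  (via NOR)
Shortest route: QRY → NOR → RIV = $4.1.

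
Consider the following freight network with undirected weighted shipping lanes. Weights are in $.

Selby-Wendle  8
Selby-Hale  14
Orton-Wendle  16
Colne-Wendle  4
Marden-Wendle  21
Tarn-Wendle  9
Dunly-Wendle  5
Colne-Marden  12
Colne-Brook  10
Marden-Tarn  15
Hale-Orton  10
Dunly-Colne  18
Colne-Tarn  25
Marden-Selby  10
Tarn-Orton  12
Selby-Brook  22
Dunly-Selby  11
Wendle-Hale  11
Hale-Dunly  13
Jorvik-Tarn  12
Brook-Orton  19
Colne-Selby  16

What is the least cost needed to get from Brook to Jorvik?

Compare a few routes:
Brook–Colne–Tarn–Jorvik: 10+25+12 = 47
Brook–Colne–Wendle–Tarn–Jorvik: 10+4+9+12 = 35
Brook–Orton–Tarn–Jorvik: 19+12+12 = 43
The minimum is $35 via Brook–Colne–Wendle–Tarn–Jorvik.

$35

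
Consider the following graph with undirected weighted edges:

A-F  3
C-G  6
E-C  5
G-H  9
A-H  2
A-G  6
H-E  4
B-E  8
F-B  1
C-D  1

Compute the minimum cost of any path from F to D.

15

Enumerating some paths:
F → A → H → G → C → D: 3+2+9+6+1 = 21
F → A → G → C → D: 3+6+6+1 = 16
F → B → E → C → D: 1+8+5+1 = 15
Cheapest is F → B → E → C → D at 15.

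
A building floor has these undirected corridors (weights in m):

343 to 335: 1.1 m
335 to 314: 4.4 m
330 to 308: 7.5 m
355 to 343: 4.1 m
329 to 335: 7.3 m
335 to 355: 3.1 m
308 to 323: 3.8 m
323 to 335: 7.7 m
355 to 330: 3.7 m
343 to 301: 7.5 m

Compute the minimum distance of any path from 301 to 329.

15.9 m

Candidate routes:
301 → 343 → 335 → 329: 7.5+1.1+7.3 = 15.9
301 → 343 → 355 → 335 → 329: 7.5+4.1+3.1+7.3 = 22
The minimum is 15.9 m via 301 → 343 → 335 → 329.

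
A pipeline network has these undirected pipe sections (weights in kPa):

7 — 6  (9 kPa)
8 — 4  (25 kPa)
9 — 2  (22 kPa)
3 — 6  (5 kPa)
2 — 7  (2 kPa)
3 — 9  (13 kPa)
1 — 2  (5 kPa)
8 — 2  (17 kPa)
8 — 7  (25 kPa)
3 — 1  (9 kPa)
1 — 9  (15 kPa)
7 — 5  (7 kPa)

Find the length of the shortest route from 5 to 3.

Compare a few routes:
5 - 7 - 2 - 1 - 9 - 3: 7+2+5+15+13 = 42
5 - 7 - 2 - 1 - 3: 7+2+5+9 = 23
5 - 7 - 6 - 3: 7+9+5 = 21
Cheapest is 5 - 7 - 6 - 3 at 21 kPa.

21 kPa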